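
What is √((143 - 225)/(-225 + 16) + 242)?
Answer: 2*√2646985/209 ≈ 15.569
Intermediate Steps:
√((143 - 225)/(-225 + 16) + 242) = √(-82/(-209) + 242) = √(-82*(-1/209) + 242) = √(82/209 + 242) = √(50660/209) = 2*√2646985/209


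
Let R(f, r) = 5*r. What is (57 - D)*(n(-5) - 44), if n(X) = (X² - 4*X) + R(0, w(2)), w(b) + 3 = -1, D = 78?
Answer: 399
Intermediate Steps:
w(b) = -4 (w(b) = -3 - 1 = -4)
n(X) = -20 + X² - 4*X (n(X) = (X² - 4*X) + 5*(-4) = (X² - 4*X) - 20 = -20 + X² - 4*X)
(57 - D)*(n(-5) - 44) = (57 - 1*78)*((-20 + (-5)² - 4*(-5)) - 44) = (57 - 78)*((-20 + 25 + 20) - 44) = -21*(25 - 44) = -21*(-19) = 399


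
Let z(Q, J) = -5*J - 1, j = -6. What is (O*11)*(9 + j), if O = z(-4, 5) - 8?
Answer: -1122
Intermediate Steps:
z(Q, J) = -1 - 5*J
O = -34 (O = (-1 - 5*5) - 8 = (-1 - 25) - 8 = -26 - 8 = -34)
(O*11)*(9 + j) = (-34*11)*(9 - 6) = -374*3 = -1122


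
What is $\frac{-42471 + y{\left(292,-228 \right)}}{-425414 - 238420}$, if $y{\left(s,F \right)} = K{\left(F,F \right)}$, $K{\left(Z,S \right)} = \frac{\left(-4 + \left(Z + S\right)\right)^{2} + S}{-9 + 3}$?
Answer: $\frac{233099}{1991502} \approx 0.11705$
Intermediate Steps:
$K{\left(Z,S \right)} = - \frac{S}{6} - \frac{\left(-4 + S + Z\right)^{2}}{6}$ ($K{\left(Z,S \right)} = \frac{\left(-4 + \left(S + Z\right)\right)^{2} + S}{-6} = \left(\left(-4 + S + Z\right)^{2} + S\right) \left(- \frac{1}{6}\right) = \left(S + \left(-4 + S + Z\right)^{2}\right) \left(- \frac{1}{6}\right) = - \frac{S}{6} - \frac{\left(-4 + S + Z\right)^{2}}{6}$)
$y{\left(s,F \right)} = - \frac{F}{6} - \frac{\left(-4 + 2 F\right)^{2}}{6}$ ($y{\left(s,F \right)} = - \frac{F}{6} - \frac{\left(-4 + F + F\right)^{2}}{6} = - \frac{F}{6} - \frac{\left(-4 + 2 F\right)^{2}}{6}$)
$\frac{-42471 + y{\left(292,-228 \right)}}{-425414 - 238420} = \frac{-42471 - \left(-38 + \frac{2 \left(-2 - 228\right)^{2}}{3}\right)}{-425414 - 238420} = \frac{-42471 + \left(- \frac{2 \left(-230\right)^{2}}{3} + 38\right)}{-663834} = \left(-42471 + \left(\left(- \frac{2}{3}\right) 52900 + 38\right)\right) \left(- \frac{1}{663834}\right) = \left(-42471 + \left(- \frac{105800}{3} + 38\right)\right) \left(- \frac{1}{663834}\right) = \left(-42471 - \frac{105686}{3}\right) \left(- \frac{1}{663834}\right) = \left(- \frac{233099}{3}\right) \left(- \frac{1}{663834}\right) = \frac{233099}{1991502}$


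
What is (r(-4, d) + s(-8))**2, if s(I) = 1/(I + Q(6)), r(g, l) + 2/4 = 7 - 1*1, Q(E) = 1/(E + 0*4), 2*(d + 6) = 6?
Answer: 255025/8836 ≈ 28.862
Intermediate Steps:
d = -3 (d = -6 + (1/2)*6 = -6 + 3 = -3)
Q(E) = 1/E (Q(E) = 1/(E + 0) = 1/E)
r(g, l) = 11/2 (r(g, l) = -1/2 + (7 - 1*1) = -1/2 + (7 - 1) = -1/2 + 6 = 11/2)
s(I) = 1/(1/6 + I) (s(I) = 1/(I + 1/6) = 1/(1/6 + I))
(r(-4, d) + s(-8))**2 = (11/2 + 6/(1 + 6*(-8)))**2 = (11/2 + 6/(1 - 48))**2 = (11/2 + 6/(-47))**2 = (11/2 + 6*(-1/47))**2 = (11/2 - 6/47)**2 = (505/94)**2 = 255025/8836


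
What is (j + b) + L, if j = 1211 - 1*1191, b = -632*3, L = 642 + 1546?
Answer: 312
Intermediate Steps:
L = 2188
b = -1896
j = 20 (j = 1211 - 1191 = 20)
(j + b) + L = (20 - 1896) + 2188 = -1876 + 2188 = 312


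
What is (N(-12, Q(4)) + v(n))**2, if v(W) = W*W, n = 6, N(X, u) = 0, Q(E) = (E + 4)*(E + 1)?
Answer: 1296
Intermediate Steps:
Q(E) = (1 + E)*(4 + E) (Q(E) = (4 + E)*(1 + E) = (1 + E)*(4 + E))
v(W) = W**2
(N(-12, Q(4)) + v(n))**2 = (0 + 6**2)**2 = (0 + 36)**2 = 36**2 = 1296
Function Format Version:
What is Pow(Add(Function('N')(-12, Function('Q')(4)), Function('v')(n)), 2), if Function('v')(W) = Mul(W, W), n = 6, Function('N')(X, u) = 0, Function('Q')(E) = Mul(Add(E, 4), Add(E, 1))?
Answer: 1296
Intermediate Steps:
Function('Q')(E) = Mul(Add(1, E), Add(4, E)) (Function('Q')(E) = Mul(Add(4, E), Add(1, E)) = Mul(Add(1, E), Add(4, E)))
Function('v')(W) = Pow(W, 2)
Pow(Add(Function('N')(-12, Function('Q')(4)), Function('v')(n)), 2) = Pow(Add(0, Pow(6, 2)), 2) = Pow(Add(0, 36), 2) = Pow(36, 2) = 1296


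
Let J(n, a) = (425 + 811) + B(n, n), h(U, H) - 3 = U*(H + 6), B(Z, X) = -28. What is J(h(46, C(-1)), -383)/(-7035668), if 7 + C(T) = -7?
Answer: -302/1758917 ≈ -0.00017170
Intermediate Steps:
C(T) = -14 (C(T) = -7 - 7 = -14)
h(U, H) = 3 + U*(6 + H) (h(U, H) = 3 + U*(H + 6) = 3 + U*(6 + H))
J(n, a) = 1208 (J(n, a) = (425 + 811) - 28 = 1236 - 28 = 1208)
J(h(46, C(-1)), -383)/(-7035668) = 1208/(-7035668) = 1208*(-1/7035668) = -302/1758917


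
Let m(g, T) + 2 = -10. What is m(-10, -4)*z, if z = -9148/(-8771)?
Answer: -109776/8771 ≈ -12.516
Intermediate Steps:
z = 9148/8771 (z = -9148*(-1/8771) = 9148/8771 ≈ 1.0430)
m(g, T) = -12 (m(g, T) = -2 - 10 = -12)
m(-10, -4)*z = -12*9148/8771 = -109776/8771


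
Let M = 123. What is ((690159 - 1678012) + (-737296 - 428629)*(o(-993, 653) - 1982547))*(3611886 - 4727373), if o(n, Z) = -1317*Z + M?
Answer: -3696783462999472464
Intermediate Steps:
o(n, Z) = 123 - 1317*Z (o(n, Z) = -1317*Z + 123 = 123 - 1317*Z)
((690159 - 1678012) + (-737296 - 428629)*(o(-993, 653) - 1982547))*(3611886 - 4727373) = ((690159 - 1678012) + (-737296 - 428629)*((123 - 1317*653) - 1982547))*(3611886 - 4727373) = (-987853 - 1165925*((123 - 860001) - 1982547))*(-1115487) = (-987853 - 1165925*(-859878 - 1982547))*(-1115487) = (-987853 - 1165925*(-2842425))*(-1115487) = (-987853 + 3314054368125)*(-1115487) = 3314053380272*(-1115487) = -3696783462999472464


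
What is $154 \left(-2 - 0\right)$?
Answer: $-308$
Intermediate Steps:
$154 \left(-2 - 0\right) = 154 \left(-2 + 0\right) = 154 \left(-2\right) = -308$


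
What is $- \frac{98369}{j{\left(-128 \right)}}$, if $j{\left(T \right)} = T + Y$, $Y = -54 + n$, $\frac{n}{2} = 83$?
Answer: $\frac{98369}{16} \approx 6148.1$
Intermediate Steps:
$n = 166$ ($n = 2 \cdot 83 = 166$)
$Y = 112$ ($Y = -54 + 166 = 112$)
$j{\left(T \right)} = 112 + T$ ($j{\left(T \right)} = T + 112 = 112 + T$)
$- \frac{98369}{j{\left(-128 \right)}} = - \frac{98369}{112 - 128} = - \frac{98369}{-16} = \left(-98369\right) \left(- \frac{1}{16}\right) = \frac{98369}{16}$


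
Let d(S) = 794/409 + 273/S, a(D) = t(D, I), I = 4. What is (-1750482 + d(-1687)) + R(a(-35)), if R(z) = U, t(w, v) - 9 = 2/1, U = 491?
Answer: -172494687476/98569 ≈ -1.7500e+6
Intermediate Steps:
t(w, v) = 11 (t(w, v) = 9 + 2/1 = 9 + 2*1 = 9 + 2 = 11)
a(D) = 11
d(S) = 794/409 + 273/S (d(S) = 794*(1/409) + 273/S = 794/409 + 273/S)
R(z) = 491
(-1750482 + d(-1687)) + R(a(-35)) = (-1750482 + (794/409 + 273/(-1687))) + 491 = (-1750482 + (794/409 + 273*(-1/1687))) + 491 = (-1750482 + (794/409 - 39/241)) + 491 = (-1750482 + 175403/98569) + 491 = -172543084855/98569 + 491 = -172494687476/98569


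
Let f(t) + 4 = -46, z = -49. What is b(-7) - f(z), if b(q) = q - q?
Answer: 50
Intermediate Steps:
f(t) = -50 (f(t) = -4 - 46 = -50)
b(q) = 0
b(-7) - f(z) = 0 - 1*(-50) = 0 + 50 = 50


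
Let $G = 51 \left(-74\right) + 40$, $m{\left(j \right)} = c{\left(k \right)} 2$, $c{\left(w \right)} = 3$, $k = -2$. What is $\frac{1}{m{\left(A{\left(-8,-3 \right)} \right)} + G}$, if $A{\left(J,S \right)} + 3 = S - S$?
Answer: $- \frac{1}{3728} \approx -0.00026824$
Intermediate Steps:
$A{\left(J,S \right)} = -3$ ($A{\left(J,S \right)} = -3 + \left(S - S\right) = -3 + 0 = -3$)
$m{\left(j \right)} = 6$ ($m{\left(j \right)} = 3 \cdot 2 = 6$)
$G = -3734$ ($G = -3774 + 40 = -3734$)
$\frac{1}{m{\left(A{\left(-8,-3 \right)} \right)} + G} = \frac{1}{6 - 3734} = \frac{1}{-3728} = - \frac{1}{3728}$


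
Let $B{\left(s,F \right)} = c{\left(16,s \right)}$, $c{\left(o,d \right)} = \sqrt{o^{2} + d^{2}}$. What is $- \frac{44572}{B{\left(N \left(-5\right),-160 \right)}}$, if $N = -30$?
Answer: $- \frac{22286 \sqrt{5689}}{5689} \approx -295.47$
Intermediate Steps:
$c{\left(o,d \right)} = \sqrt{d^{2} + o^{2}}$
$B{\left(s,F \right)} = \sqrt{256 + s^{2}}$ ($B{\left(s,F \right)} = \sqrt{s^{2} + 16^{2}} = \sqrt{s^{2} + 256} = \sqrt{256 + s^{2}}$)
$- \frac{44572}{B{\left(N \left(-5\right),-160 \right)}} = - \frac{44572}{\sqrt{256 + \left(\left(-30\right) \left(-5\right)\right)^{2}}} = - \frac{44572}{\sqrt{256 + 150^{2}}} = - \frac{44572}{\sqrt{256 + 22500}} = - \frac{44572}{\sqrt{22756}} = - \frac{44572}{2 \sqrt{5689}} = - 44572 \frac{\sqrt{5689}}{11378} = - \frac{22286 \sqrt{5689}}{5689}$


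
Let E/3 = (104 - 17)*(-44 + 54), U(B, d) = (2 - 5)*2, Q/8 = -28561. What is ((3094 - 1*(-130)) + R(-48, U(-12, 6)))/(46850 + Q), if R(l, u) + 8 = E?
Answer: -971/30273 ≈ -0.032075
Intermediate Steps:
Q = -228488 (Q = 8*(-28561) = -228488)
U(B, d) = -6 (U(B, d) = -3*2 = -6)
E = 2610 (E = 3*((104 - 17)*(-44 + 54)) = 3*(87*10) = 3*870 = 2610)
R(l, u) = 2602 (R(l, u) = -8 + 2610 = 2602)
((3094 - 1*(-130)) + R(-48, U(-12, 6)))/(46850 + Q) = ((3094 - 1*(-130)) + 2602)/(46850 - 228488) = ((3094 + 130) + 2602)/(-181638) = (3224 + 2602)*(-1/181638) = 5826*(-1/181638) = -971/30273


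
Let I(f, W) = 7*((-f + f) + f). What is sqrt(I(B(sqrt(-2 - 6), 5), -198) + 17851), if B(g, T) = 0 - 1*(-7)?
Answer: 10*sqrt(179) ≈ 133.79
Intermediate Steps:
B(g, T) = 7 (B(g, T) = 0 + 7 = 7)
I(f, W) = 7*f (I(f, W) = 7*(0 + f) = 7*f)
sqrt(I(B(sqrt(-2 - 6), 5), -198) + 17851) = sqrt(7*7 + 17851) = sqrt(49 + 17851) = sqrt(17900) = 10*sqrt(179)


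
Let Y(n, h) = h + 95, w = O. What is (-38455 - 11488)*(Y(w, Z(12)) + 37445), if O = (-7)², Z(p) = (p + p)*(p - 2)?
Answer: -1886846540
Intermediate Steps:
Z(p) = 2*p*(-2 + p) (Z(p) = (2*p)*(-2 + p) = 2*p*(-2 + p))
O = 49
w = 49
Y(n, h) = 95 + h
(-38455 - 11488)*(Y(w, Z(12)) + 37445) = (-38455 - 11488)*((95 + 2*12*(-2 + 12)) + 37445) = -49943*((95 + 2*12*10) + 37445) = -49943*((95 + 240) + 37445) = -49943*(335 + 37445) = -49943*37780 = -1886846540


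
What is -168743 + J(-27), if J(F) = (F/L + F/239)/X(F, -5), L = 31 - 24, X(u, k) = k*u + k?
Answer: -18349960856/108745 ≈ -1.6874e+5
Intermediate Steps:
X(u, k) = k + k*u
L = 7
J(F) = 246*F/(1673*(-5 - 5*F)) (J(F) = (F/7 + F/239)/((-5*(1 + F))) = (F*(⅐) + F*(1/239))/(-5 - 5*F) = (F/7 + F/239)/(-5 - 5*F) = (246*F/1673)/(-5 - 5*F) = 246*F/(1673*(-5 - 5*F)))
-168743 + J(-27) = -168743 + (246/8365)*(-27)/(-1 - 1*(-27)) = -168743 + (246/8365)*(-27)/(-1 + 27) = -168743 + (246/8365)*(-27)/26 = -168743 + (246/8365)*(-27)*(1/26) = -168743 - 3321/108745 = -18349960856/108745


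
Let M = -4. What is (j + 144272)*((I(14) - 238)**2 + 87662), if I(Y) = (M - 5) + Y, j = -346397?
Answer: -28691845875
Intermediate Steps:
I(Y) = -9 + Y (I(Y) = (-4 - 5) + Y = -9 + Y)
(j + 144272)*((I(14) - 238)**2 + 87662) = (-346397 + 144272)*(((-9 + 14) - 238)**2 + 87662) = -202125*((5 - 238)**2 + 87662) = -202125*((-233)**2 + 87662) = -202125*(54289 + 87662) = -202125*141951 = -28691845875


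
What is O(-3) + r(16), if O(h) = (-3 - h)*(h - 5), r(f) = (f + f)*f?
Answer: 512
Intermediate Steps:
r(f) = 2*f² (r(f) = (2*f)*f = 2*f²)
O(h) = (-5 + h)*(-3 - h) (O(h) = (-3 - h)*(-5 + h) = (-5 + h)*(-3 - h))
O(-3) + r(16) = (15 - 1*(-3)² + 2*(-3)) + 2*16² = (15 - 1*9 - 6) + 2*256 = (15 - 9 - 6) + 512 = 0 + 512 = 512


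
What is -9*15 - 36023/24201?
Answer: -3303158/24201 ≈ -136.49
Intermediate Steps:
-9*15 - 36023/24201 = -135 - 36023/24201 = -3303158/24201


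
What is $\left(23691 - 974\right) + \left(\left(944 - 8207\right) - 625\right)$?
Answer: $14829$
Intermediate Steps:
$\left(23691 - 974\right) + \left(\left(944 - 8207\right) - 625\right) = 22717 - 7888 = 14829$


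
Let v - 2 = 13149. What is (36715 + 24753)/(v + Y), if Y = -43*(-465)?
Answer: 30734/16573 ≈ 1.8545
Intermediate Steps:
v = 13151 (v = 2 + 13149 = 13151)
Y = 19995 (Y = -1*(-19995) = 19995)
(36715 + 24753)/(v + Y) = (36715 + 24753)/(13151 + 19995) = 61468/33146 = 61468*(1/33146) = 30734/16573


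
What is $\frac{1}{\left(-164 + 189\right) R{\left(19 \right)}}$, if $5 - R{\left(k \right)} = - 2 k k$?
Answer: $\frac{1}{18175} \approx 5.5021 \cdot 10^{-5}$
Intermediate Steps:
$R{\left(k \right)} = 5 + 2 k^{2}$ ($R{\left(k \right)} = 5 - - 2 k k = 5 - - 2 k^{2} = 5 + 2 k^{2}$)
$\frac{1}{\left(-164 + 189\right) R{\left(19 \right)}} = \frac{1}{\left(-164 + 189\right) \left(5 + 2 \cdot 19^{2}\right)} = \frac{1}{25 \left(5 + 2 \cdot 361\right)} = \frac{1}{25 \left(5 + 722\right)} = \frac{1}{25 \cdot 727} = \frac{1}{18175}$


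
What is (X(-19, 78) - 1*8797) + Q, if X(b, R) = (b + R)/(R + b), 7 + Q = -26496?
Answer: -35299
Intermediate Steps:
Q = -26503 (Q = -7 - 26496 = -26503)
X(b, R) = 1 (X(b, R) = (R + b)/(R + b) = 1)
(X(-19, 78) - 1*8797) + Q = (1 - 1*8797) - 26503 = (1 - 8797) - 26503 = -8796 - 26503 = -35299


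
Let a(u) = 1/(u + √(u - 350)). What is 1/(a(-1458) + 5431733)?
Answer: 11556403040818/62771295750192010881 + 4*I*√113/62771295750192010881 ≈ 1.841e-7 + 6.7739e-19*I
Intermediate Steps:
a(u) = 1/(u + √(-350 + u))
1/(a(-1458) + 5431733) = 1/(1/(-1458 + √(-350 - 1458)) + 5431733) = 1/(1/(-1458 + √(-1808)) + 5431733) = 1/(1/(-1458 + 4*I*√113) + 5431733) = 1/(5431733 + 1/(-1458 + 4*I*√113))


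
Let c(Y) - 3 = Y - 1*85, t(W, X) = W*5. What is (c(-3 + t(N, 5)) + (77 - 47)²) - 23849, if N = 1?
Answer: -23029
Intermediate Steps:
t(W, X) = 5*W
c(Y) = -82 + Y (c(Y) = 3 + (Y - 1*85) = 3 + (Y - 85) = 3 + (-85 + Y) = -82 + Y)
(c(-3 + t(N, 5)) + (77 - 47)²) - 23849 = ((-82 + (-3 + 5*1)) + (77 - 47)²) - 23849 = ((-82 + (-3 + 5)) + 30²) - 23849 = ((-82 + 2) + 900) - 23849 = (-80 + 900) - 23849 = 820 - 23849 = -23029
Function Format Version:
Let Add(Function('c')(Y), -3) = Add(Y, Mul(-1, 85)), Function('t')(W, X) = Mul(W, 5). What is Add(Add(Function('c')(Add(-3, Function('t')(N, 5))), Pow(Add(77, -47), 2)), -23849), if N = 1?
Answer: -23029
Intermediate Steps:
Function('t')(W, X) = Mul(5, W)
Function('c')(Y) = Add(-82, Y) (Function('c')(Y) = Add(3, Add(Y, Mul(-1, 85))) = Add(3, Add(Y, -85)) = Add(3, Add(-85, Y)) = Add(-82, Y))
Add(Add(Function('c')(Add(-3, Function('t')(N, 5))), Pow(Add(77, -47), 2)), -23849) = Add(Add(Add(-82, Add(-3, Mul(5, 1))), Pow(Add(77, -47), 2)), -23849) = Add(Add(Add(-82, Add(-3, 5)), Pow(30, 2)), -23849) = Add(Add(Add(-82, 2), 900), -23849) = Add(Add(-80, 900), -23849) = Add(820, -23849) = -23029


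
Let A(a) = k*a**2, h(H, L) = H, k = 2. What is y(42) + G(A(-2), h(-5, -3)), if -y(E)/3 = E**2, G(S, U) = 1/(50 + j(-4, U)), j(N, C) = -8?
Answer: -222263/42 ≈ -5292.0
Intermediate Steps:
A(a) = 2*a**2
G(S, U) = 1/42 (G(S, U) = 1/(50 - 8) = 1/42)
y(E) = -3*E**2
y(42) + G(A(-2), h(-5, -3)) = -3*42**2 + 1/42 = -3*1764 + 1/42 = -5292 + 1/42 = -222263/42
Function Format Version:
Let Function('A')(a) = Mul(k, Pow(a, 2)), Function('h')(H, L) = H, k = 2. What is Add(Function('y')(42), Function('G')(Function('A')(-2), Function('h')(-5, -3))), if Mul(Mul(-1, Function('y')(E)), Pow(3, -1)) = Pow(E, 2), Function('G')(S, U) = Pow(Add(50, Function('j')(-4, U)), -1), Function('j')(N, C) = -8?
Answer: Rational(-222263, 42) ≈ -5292.0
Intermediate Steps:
Function('A')(a) = Mul(2, Pow(a, 2))
Function('G')(S, U) = Rational(1, 42) (Function('G')(S, U) = Pow(Add(50, -8), -1) = Pow(42, -1) = Rational(1, 42))
Function('y')(E) = Mul(-3, Pow(E, 2))
Add(Function('y')(42), Function('G')(Function('A')(-2), Function('h')(-5, -3))) = Add(Mul(-3, Pow(42, 2)), Rational(1, 42)) = Add(Mul(-3, 1764), Rational(1, 42)) = Add(-5292, Rational(1, 42)) = Rational(-222263, 42)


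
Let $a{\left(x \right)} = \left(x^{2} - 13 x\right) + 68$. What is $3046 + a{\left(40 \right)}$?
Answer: $4194$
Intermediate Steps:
$a{\left(x \right)} = 68 + x^{2} - 13 x$
$3046 + a{\left(40 \right)} = 3046 + \left(68 + 40^{2} - 520\right) = 3046 + \left(68 + 1600 - 520\right) = 3046 + 1148 = 4194$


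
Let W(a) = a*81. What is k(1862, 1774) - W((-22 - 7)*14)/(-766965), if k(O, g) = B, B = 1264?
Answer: 323136958/255655 ≈ 1264.0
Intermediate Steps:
W(a) = 81*a
k(O, g) = 1264
k(1862, 1774) - W((-22 - 7)*14)/(-766965) = 1264 - 81*((-22 - 7)*14)/(-766965) = 1264 - 81*(-29*14)*(-1)/766965 = 1264 - 81*(-406)*(-1)/766965 = 1264 - (-32886)*(-1)/766965 = 1264 - 1*10962/255655 = 1264 - 10962/255655 = 323136958/255655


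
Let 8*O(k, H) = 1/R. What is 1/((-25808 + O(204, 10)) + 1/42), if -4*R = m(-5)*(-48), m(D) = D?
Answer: -3360/86714807 ≈ -3.8748e-5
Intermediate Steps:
R = -60 (R = -(-5)*(-48)/4 = -¼*240 = -60)
O(k, H) = -1/480 (O(k, H) = (⅛)/(-60) = (⅛)*(-1/60) = -1/480)
1/((-25808 + O(204, 10)) + 1/42) = 1/((-25808 - 1/480) + 1/42) = 1/(-12387841/480 + 1/42) = 1/(-86714807/3360) = -3360/86714807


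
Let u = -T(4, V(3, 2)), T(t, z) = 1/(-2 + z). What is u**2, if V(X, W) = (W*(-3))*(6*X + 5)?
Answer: 1/19600 ≈ 5.1020e-5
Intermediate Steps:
V(X, W) = -3*W*(5 + 6*X) (V(X, W) = (-3*W)*(5 + 6*X) = -3*W*(5 + 6*X))
u = 1/140 (u = -1/(-2 - 3*2*(5 + 6*3)) = -1/(-2 - 3*2*(5 + 18)) = -1/(-2 - 3*2*23) = -1/(-2 - 138) = -1/(-140) = -1*(-1/140) = 1/140 ≈ 0.0071429)
u**2 = (1/140)**2 = 1/19600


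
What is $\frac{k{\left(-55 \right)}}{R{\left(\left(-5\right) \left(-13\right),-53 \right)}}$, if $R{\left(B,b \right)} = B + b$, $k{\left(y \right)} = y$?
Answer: $- \frac{55}{12} \approx -4.5833$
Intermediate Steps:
$\frac{k{\left(-55 \right)}}{R{\left(\left(-5\right) \left(-13\right),-53 \right)}} = - \frac{55}{\left(-5\right) \left(-13\right) - 53} = - \frac{55}{65 - 53} = - \frac{55}{12}$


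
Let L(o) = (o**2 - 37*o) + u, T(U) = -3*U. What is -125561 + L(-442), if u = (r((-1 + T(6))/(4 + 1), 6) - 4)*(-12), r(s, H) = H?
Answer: 86133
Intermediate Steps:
u = -24 (u = (6 - 4)*(-12) = 2*(-12) = -24)
L(o) = -24 + o**2 - 37*o (L(o) = (o**2 - 37*o) - 24 = -24 + o**2 - 37*o)
-125561 + L(-442) = -125561 + (-24 + (-442)**2 - 37*(-442)) = -125561 + (-24 + 195364 + 16354) = -125561 + 211694 = 86133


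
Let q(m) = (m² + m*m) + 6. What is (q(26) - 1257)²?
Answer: 10201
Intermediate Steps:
q(m) = 6 + 2*m² (q(m) = (m² + m²) + 6 = 2*m² + 6 = 6 + 2*m²)
(q(26) - 1257)² = ((6 + 2*26²) - 1257)² = ((6 + 2*676) - 1257)² = ((6 + 1352) - 1257)² = (1358 - 1257)² = 101² = 10201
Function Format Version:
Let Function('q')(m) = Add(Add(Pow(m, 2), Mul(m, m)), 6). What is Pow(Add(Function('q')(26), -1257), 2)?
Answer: 10201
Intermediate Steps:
Function('q')(m) = Add(6, Mul(2, Pow(m, 2))) (Function('q')(m) = Add(Add(Pow(m, 2), Pow(m, 2)), 6) = Add(Mul(2, Pow(m, 2)), 6) = Add(6, Mul(2, Pow(m, 2))))
Pow(Add(Function('q')(26), -1257), 2) = Pow(Add(Add(6, Mul(2, Pow(26, 2))), -1257), 2) = Pow(Add(Add(6, Mul(2, 676)), -1257), 2) = Pow(Add(Add(6, 1352), -1257), 2) = Pow(Add(1358, -1257), 2) = Pow(101, 2) = 10201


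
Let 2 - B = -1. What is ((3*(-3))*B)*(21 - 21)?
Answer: 0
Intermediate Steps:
B = 3 (B = 2 - 1*(-1) = 2 + 1 = 3)
((3*(-3))*B)*(21 - 21) = ((3*(-3))*3)*(21 - 21) = -9*3*0 = -27*0 = 0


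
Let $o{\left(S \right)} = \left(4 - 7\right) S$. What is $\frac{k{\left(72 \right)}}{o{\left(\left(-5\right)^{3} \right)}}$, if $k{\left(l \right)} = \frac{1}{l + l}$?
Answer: $\frac{1}{54000} \approx 1.8519 \cdot 10^{-5}$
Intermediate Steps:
$o{\left(S \right)} = - 3 S$
$k{\left(l \right)} = \frac{1}{2 l}$
$\frac{k{\left(72 \right)}}{o{\left(\left(-5\right)^{3} \right)}} = \frac{\frac{1}{2} \cdot \frac{1}{72}}{\left(-3\right) \left(-5\right)^{3}} = \frac{\frac{1}{2} \cdot \frac{1}{72}}{\left(-3\right) \left(-125\right)} = \frac{1}{144 \cdot 375} = \frac{1}{144} \cdot \frac{1}{375} = \frac{1}{54000}$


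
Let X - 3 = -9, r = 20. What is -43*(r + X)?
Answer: -602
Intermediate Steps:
X = -6 (X = 3 - 9 = -6)
-43*(r + X) = -43*(20 - 6) = -43*14 = -602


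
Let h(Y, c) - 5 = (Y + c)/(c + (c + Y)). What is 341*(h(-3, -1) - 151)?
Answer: -247566/5 ≈ -49513.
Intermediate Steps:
h(Y, c) = 5 + (Y + c)/(Y + 2*c) (h(Y, c) = 5 + (Y + c)/(c + (c + Y)) = 5 + (Y + c)/(c + (Y + c)) = 5 + (Y + c)/(Y + 2*c))
341*(h(-3, -1) - 151) = 341*((6*(-3) + 11*(-1))/(-3 + 2*(-1)) - 151) = 341*((-18 - 11)/(-3 - 2) - 151) = 341*(-29/(-5) - 151) = 341*(-⅕*(-29) - 151) = 341*(29/5 - 151) = 341*(-726/5) = -247566/5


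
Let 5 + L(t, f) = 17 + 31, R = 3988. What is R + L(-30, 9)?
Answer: 4031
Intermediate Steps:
L(t, f) = 43 (L(t, f) = -5 + (17 + 31) = -5 + 48 = 43)
R + L(-30, 9) = 3988 + 43 = 4031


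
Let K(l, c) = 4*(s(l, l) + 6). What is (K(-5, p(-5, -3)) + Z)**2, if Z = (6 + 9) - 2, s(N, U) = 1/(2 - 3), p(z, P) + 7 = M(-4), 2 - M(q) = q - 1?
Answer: 1089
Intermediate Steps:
M(q) = 3 - q (M(q) = 2 - (q - 1) = 2 - (-1 + q) = 2 + (1 - q) = 3 - q)
p(z, P) = 0 (p(z, P) = -7 + (3 - 1*(-4)) = -7 + (3 + 4) = -7 + 7 = 0)
s(N, U) = -1 (s(N, U) = 1/(-1) = -1)
Z = 13 (Z = 15 - 2 = 13)
K(l, c) = 20 (K(l, c) = 4*(-1 + 6) = 4*5 = 20)
(K(-5, p(-5, -3)) + Z)**2 = (20 + 13)**2 = 33**2 = 1089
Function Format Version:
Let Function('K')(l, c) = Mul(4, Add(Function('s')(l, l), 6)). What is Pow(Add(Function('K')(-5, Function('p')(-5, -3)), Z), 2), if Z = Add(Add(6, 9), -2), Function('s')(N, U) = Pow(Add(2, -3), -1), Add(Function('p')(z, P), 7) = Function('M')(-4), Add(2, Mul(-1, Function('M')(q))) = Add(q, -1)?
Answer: 1089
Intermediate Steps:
Function('M')(q) = Add(3, Mul(-1, q)) (Function('M')(q) = Add(2, Mul(-1, Add(q, -1))) = Add(2, Mul(-1, Add(-1, q))) = Add(2, Add(1, Mul(-1, q))) = Add(3, Mul(-1, q)))
Function('p')(z, P) = 0 (Function('p')(z, P) = Add(-7, Add(3, Mul(-1, -4))) = Add(-7, Add(3, 4)) = Add(-7, 7) = 0)
Function('s')(N, U) = -1 (Function('s')(N, U) = Pow(-1, -1) = -1)
Z = 13 (Z = Add(15, -2) = 13)
Function('K')(l, c) = 20 (Function('K')(l, c) = Mul(4, Add(-1, 6)) = Mul(4, 5) = 20)
Pow(Add(Function('K')(-5, Function('p')(-5, -3)), Z), 2) = Pow(Add(20, 13), 2) = Pow(33, 2) = 1089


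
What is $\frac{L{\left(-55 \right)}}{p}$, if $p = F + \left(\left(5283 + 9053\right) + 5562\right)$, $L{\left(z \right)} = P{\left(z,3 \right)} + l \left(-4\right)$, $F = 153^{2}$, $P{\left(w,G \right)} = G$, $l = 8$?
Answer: $- \frac{29}{43307} \approx -0.00066964$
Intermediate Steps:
$F = 23409$
$L{\left(z \right)} = -29$ ($L{\left(z \right)} = 3 + 8 \left(-4\right) = 3 - 32 = -29$)
$p = 43307$ ($p = 23409 + \left(\left(5283 + 9053\right) + 5562\right) = 23409 + \left(14336 + 5562\right) = 23409 + 19898 = 43307$)
$\frac{L{\left(-55 \right)}}{p} = - \frac{29}{43307}$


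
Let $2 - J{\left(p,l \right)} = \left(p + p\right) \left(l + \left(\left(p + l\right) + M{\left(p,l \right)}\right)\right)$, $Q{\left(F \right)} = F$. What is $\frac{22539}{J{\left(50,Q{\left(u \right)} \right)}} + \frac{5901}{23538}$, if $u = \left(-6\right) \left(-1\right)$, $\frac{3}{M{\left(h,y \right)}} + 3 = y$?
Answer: $- \frac{41113207}{12353527} \approx -3.3281$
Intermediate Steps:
$M{\left(h,y \right)} = \frac{3}{-3 + y}$
$u = 6$
$J{\left(p,l \right)} = 2 - 2 p \left(p + 2 l + \frac{3}{-3 + l}\right)$ ($J{\left(p,l \right)} = 2 - \left(p + p\right) \left(l + \left(\left(p + l\right) + \frac{3}{-3 + l}\right)\right) = 2 - 2 p \left(l + \left(\left(l + p\right) + \frac{3}{-3 + l}\right)\right) = 2 - 2 p \left(l + \left(l + p + \frac{3}{-3 + l}\right)\right) = 2 - 2 p \left(p + 2 l + \frac{3}{-3 + l}\right)$)
$\frac{22539}{J{\left(50,Q{\left(u \right)} \right)}} + \frac{5901}{23538} = \frac{22539}{2 \frac{1}{-3 + 6} \left(\left(-3\right) 50 + \left(-3 + 6\right) \left(1 - 50^{2} - 12 \cdot 50\right)\right)} + \frac{5901}{23538} = \frac{22539}{2 \cdot \frac{1}{3} \left(-150 + 3 \left(1 - 2500 - 600\right)\right)} + 5901 \cdot \frac{1}{23538} = \frac{22539}{2 \cdot \frac{1}{3} \left(-150 + 3 \left(1 - 2500 - 600\right)\right)} + \frac{1967}{7846} = \frac{22539}{2 \cdot \frac{1}{3} \left(-150 + 3 \left(-3099\right)\right)} + \frac{1967}{7846} = \frac{22539}{2 \cdot \frac{1}{3} \left(-150 - 9297\right)} + \frac{1967}{7846} = \frac{22539}{2 \cdot \frac{1}{3} \left(-9447\right)} + \frac{1967}{7846} = \frac{22539}{-6298} + \frac{1967}{7846} = 22539 \left(- \frac{1}{6298}\right) + \frac{1967}{7846} = - \frac{22539}{6298} + \frac{1967}{7846} = - \frac{41113207}{12353527}$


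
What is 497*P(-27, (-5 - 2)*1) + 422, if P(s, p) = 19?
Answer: 9865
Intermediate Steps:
497*P(-27, (-5 - 2)*1) + 422 = 497*19 + 422 = 9443 + 422 = 9865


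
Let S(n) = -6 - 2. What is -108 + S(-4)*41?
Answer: -436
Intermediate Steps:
S(n) = -8
-108 + S(-4)*41 = -108 - 8*41 = -108 - 328 = -436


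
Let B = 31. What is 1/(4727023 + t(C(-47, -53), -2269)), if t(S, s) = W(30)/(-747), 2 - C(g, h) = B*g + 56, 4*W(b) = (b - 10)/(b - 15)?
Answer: 2241/10593258542 ≈ 2.1155e-7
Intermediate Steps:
W(b) = (-10 + b)/(4*(-15 + b)) (W(b) = ((b - 10)/(b - 15))/4 = ((-10 + b)/(-15 + b))/4 = (-10 + b)/(4*(-15 + b)))
C(g, h) = -54 - 31*g (C(g, h) = 2 - (31*g + 56) = 2 - (56 + 31*g) = 2 + (-56 - 31*g) = -54 - 31*g)
t(S, s) = -1/2241 (t(S, s) = ((-10 + 30)/(4*(-15 + 30)))/(-747) = ((¼)*20/15)*(-1/747) = ((¼)*(1/15)*20)*(-1/747) = (⅓)*(-1/747) = -1/2241)
1/(4727023 + t(C(-47, -53), -2269)) = 1/(4727023 - 1/2241) = 1/(10593258542/2241) = 2241/10593258542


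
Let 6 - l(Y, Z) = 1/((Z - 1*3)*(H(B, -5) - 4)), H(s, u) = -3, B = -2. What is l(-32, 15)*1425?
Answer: 239875/28 ≈ 8567.0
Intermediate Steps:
l(Y, Z) = 6 - 1/(21 - 7*Z) (l(Y, Z) = 6 - 1/((Z - 1*3)*(-3 - 4)) = 6 - 1/((Z - 3)*(-7)) = 6 - 1/((-3 + Z)*(-7)) = 6 - 1/(21 - 7*Z))
l(-32, 15)*1425 = ((125 - 42*15)/(7*(3 - 1*15)))*1425 = ((125 - 630)/(7*(3 - 15)))*1425 = ((1/7)*(-505)/(-12))*1425 = ((1/7)*(-1/12)*(-505))*1425 = (505/84)*1425 = 239875/28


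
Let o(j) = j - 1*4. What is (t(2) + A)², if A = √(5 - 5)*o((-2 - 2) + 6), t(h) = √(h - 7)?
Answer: -5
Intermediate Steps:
o(j) = -4 + j (o(j) = j - 4 = -4 + j)
t(h) = √(-7 + h)
A = 0 (A = √(5 - 5)*(-4 + ((-2 - 2) + 6)) = √0*(-4 + (-4 + 6)) = 0*(-4 + 2) = 0*(-2) = 0)
(t(2) + A)² = (√(-7 + 2) + 0)² = (√(-5) + 0)² = (I*√5 + 0)² = (I*√5)² = -5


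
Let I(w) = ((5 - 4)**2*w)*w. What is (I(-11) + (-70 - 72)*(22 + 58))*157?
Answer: -1764523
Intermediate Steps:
I(w) = w**2 (I(w) = (1**2*w)*w = (1*w)*w = w*w = w**2)
(I(-11) + (-70 - 72)*(22 + 58))*157 = ((-11)**2 + (-70 - 72)*(22 + 58))*157 = (121 - 142*80)*157 = (121 - 11360)*157 = -11239*157 = -1764523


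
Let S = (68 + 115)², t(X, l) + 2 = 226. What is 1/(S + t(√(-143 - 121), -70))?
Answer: 1/33713 ≈ 2.9662e-5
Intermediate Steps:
t(X, l) = 224 (t(X, l) = -2 + 226 = 224)
S = 33489 (S = 183² = 33489)
1/(S + t(√(-143 - 121), -70)) = 1/(33489 + 224) = 1/33713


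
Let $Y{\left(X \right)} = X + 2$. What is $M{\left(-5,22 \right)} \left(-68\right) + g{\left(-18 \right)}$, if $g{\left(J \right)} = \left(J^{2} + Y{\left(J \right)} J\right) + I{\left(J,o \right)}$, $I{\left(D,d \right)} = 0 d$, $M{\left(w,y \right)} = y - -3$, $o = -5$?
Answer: $-1088$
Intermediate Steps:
$M{\left(w,y \right)} = 3 + y$ ($M{\left(w,y \right)} = y + 3 = 3 + y$)
$Y{\left(X \right)} = 2 + X$
$I{\left(D,d \right)} = 0$
$g{\left(J \right)} = J^{2} + J \left(2 + J\right)$ ($g{\left(J \right)} = \left(J^{2} + \left(2 + J\right) J\right) + 0 = \left(J^{2} + J \left(2 + J\right)\right) + 0 = J^{2} + J \left(2 + J\right)$)
$M{\left(-5,22 \right)} \left(-68\right) + g{\left(-18 \right)} = \left(3 + 22\right) \left(-68\right) + 2 \left(-18\right) \left(1 - 18\right) = 25 \left(-68\right) + 2 \left(-18\right) \left(-17\right) = -1700 + 612 = -1088$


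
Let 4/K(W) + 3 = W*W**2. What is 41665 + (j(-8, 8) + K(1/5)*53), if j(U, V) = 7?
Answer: 7779414/187 ≈ 41601.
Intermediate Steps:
K(W) = 4/(-3 + W**3) (K(W) = 4/(-3 + W*W**2) = 4/(-3 + W**3))
41665 + (j(-8, 8) + K(1/5)*53) = 41665 + (7 + (4/(-3 + (1/5)**3))*53) = 41665 + (7 + (4/(-3 + 1/125))*53) = 41665 + (7 + (4/(-374/125))*53) = 41665 + (7 + (4*(-125/374))*53) = 41665 + (7 - 250/187*53) = 41665 + (7 - 13250/187) = 41665 - 11941/187 = 7779414/187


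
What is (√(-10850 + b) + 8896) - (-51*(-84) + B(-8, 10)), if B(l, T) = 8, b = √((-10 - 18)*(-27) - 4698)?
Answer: 4604 + √(-10850 + 3*I*√438) ≈ 4604.3 + 104.16*I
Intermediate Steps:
b = 3*I*√438 (b = √(-28*(-27) - 4698) = √(756 - 4698) = √(-3942) = 3*I*√438 ≈ 62.785*I)
(√(-10850 + b) + 8896) - (-51*(-84) + B(-8, 10)) = (√(-10850 + 3*I*√438) + 8896) - (-51*(-84) + 8) = (8896 + √(-10850 + 3*I*√438)) - (4284 + 8) = (8896 + √(-10850 + 3*I*√438)) - 1*4292 = (8896 + √(-10850 + 3*I*√438)) - 4292 = 4604 + √(-10850 + 3*I*√438)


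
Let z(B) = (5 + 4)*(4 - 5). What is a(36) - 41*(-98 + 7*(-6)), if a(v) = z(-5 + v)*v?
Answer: 5416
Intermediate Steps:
z(B) = -9 (z(B) = 9*(-1) = -9)
a(v) = -9*v
a(36) - 41*(-98 + 7*(-6)) = -9*36 - 41*(-98 + 7*(-6)) = -324 - 41*(-98 - 42) = -324 - 41*(-140) = -324 - 1*(-5740) = -324 + 5740 = 5416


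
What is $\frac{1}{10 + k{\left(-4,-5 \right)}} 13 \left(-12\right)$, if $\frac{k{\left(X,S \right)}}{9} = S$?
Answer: $\frac{156}{35} \approx 4.4571$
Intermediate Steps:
$k{\left(X,S \right)} = 9 S$
$\frac{1}{10 + k{\left(-4,-5 \right)}} 13 \left(-12\right) = \frac{1}{10 + 9 \left(-5\right)} 13 \left(-12\right) = \frac{1}{10 - 45} \cdot 13 \left(-12\right) = \frac{1}{-35} \cdot 13 \left(-12\right) = \left(- \frac{1}{35}\right) 13 \left(-12\right) = \left(- \frac{13}{35}\right) \left(-12\right) = \frac{156}{35}$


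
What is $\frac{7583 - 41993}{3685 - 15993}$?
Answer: $\frac{17205}{6154} \approx 2.7957$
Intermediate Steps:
$\frac{7583 - 41993}{3685 - 15993} = - \frac{34410}{-12308} = \left(-34410\right) \left(- \frac{1}{12308}\right) = \frac{17205}{6154}$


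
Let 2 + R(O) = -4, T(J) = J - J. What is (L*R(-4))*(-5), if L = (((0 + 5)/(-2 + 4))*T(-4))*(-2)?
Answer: 0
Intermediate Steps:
T(J) = 0
R(O) = -6 (R(O) = -2 - 4 = -6)
L = 0 (L = (((0 + 5)/(-2 + 4))*0)*(-2) = ((5/2)*0)*(-2) = 0*(-2) = 0)
(L*R(-4))*(-5) = (0*(-6))*(-5) = 0*(-5) = 0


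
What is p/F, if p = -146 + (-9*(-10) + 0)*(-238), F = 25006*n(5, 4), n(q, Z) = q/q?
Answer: -10783/12503 ≈ -0.86243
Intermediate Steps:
n(q, Z) = 1
F = 25006 (F = 25006*1 = 25006)
p = -21566 (p = -146 + (90 + 0)*(-238) = -146 + 90*(-238) = -146 - 21420 = -21566)
p/F = -21566/25006 = -21566*1/25006 = -10783/12503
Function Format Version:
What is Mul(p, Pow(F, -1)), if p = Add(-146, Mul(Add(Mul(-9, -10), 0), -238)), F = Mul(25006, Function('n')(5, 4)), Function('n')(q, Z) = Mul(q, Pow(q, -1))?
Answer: Rational(-10783, 12503) ≈ -0.86243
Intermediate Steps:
Function('n')(q, Z) = 1
F = 25006 (F = Mul(25006, 1) = 25006)
p = -21566 (p = Add(-146, Mul(Add(90, 0), -238)) = Add(-146, Mul(90, -238)) = Add(-146, -21420) = -21566)
Mul(p, Pow(F, -1)) = Mul(-21566, Pow(25006, -1)) = Mul(-21566, Rational(1, 25006)) = Rational(-10783, 12503)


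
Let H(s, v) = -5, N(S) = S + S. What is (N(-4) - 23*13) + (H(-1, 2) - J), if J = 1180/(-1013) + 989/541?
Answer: -171349773/548033 ≈ -312.66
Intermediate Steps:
J = 363477/548033 (J = 1180*(-1/1013) + 989*(1/541) = -1180/1013 + 989/541 = 363477/548033 ≈ 0.66324)
N(S) = 2*S
(N(-4) - 23*13) + (H(-1, 2) - J) = (2*(-4) - 23*13) + (-5 - 1*363477/548033) = (-8 - 299) + (-5 - 363477/548033) = -307 - 3103642/548033 = -171349773/548033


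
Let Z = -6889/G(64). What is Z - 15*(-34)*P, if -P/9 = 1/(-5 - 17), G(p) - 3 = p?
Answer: 77986/737 ≈ 105.82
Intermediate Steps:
G(p) = 3 + p
P = 9/22 (P = -9/(-5 - 17) = -9/(-22) = -9*(-1/22) = 9/22 ≈ 0.40909)
Z = -6889/67 (Z = -6889/(3 + 64) = -6889/67 ≈ -102.82)
Z - 15*(-34)*P = -6889/67 - 15*(-34)*9/22 = -6889/67 - (-510)*9/22 = -6889/67 - 1*(-2295/11) = -6889/67 + 2295/11 = 77986/737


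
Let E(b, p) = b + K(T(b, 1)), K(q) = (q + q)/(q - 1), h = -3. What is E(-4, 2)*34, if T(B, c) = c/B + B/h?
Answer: 748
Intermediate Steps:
T(B, c) = -B/3 + c/B (T(B, c) = c/B + B/(-3) = c/B + B*(-⅓) = c/B - B/3 = -B/3 + c/B)
K(q) = 2*q/(-1 + q) (K(q) = (2*q)/(-1 + q) = 2*q/(-1 + q))
E(b, p) = b + 2*(1/b - b/3)/(-1 + 1/b - b/3) (E(b, p) = b + 2*(-b/3 + 1/b)/(-1 + (-b/3 + 1/b)) = b + 2*(1/b - b/3)/(-1 + (1/b - b/3)) = b + 2*(1/b - b/3)/(-1 + 1/b - b/3))
E(-4, 2)*34 = ((-6 + (-4)³ - 3*(-4) + 5*(-4)²)/(-3 + (-4)² + 3*(-4)))*34 = ((-6 - 64 + 12 + 5*16)/(-3 + 16 - 12))*34 = ((-6 - 64 + 12 + 80)/1)*34 = (1*22)*34 = 22*34 = 748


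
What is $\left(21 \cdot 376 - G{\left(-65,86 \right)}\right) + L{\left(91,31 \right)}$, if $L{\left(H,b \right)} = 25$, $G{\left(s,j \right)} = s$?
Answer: $7986$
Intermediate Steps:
$\left(21 \cdot 376 - G{\left(-65,86 \right)}\right) + L{\left(91,31 \right)} = \left(21 \cdot 376 - -65\right) + 25 = \left(7896 + 65\right) + 25 = 7961 + 25 = 7986$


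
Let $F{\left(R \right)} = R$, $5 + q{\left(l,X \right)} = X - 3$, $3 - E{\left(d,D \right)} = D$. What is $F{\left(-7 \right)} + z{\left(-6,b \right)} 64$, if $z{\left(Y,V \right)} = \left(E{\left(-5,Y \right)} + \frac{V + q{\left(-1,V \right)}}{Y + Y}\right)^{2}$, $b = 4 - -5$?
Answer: $\frac{38353}{9} \approx 4261.4$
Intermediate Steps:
$E{\left(d,D \right)} = 3 - D$
$q{\left(l,X \right)} = -8 + X$ ($q{\left(l,X \right)} = -5 + \left(X - 3\right) = -5 + \left(-3 + X\right) = -8 + X$)
$b = 9$ ($b = 4 + 5 = 9$)
$z{\left(Y,V \right)} = \left(3 - Y + \frac{-8 + 2 V}{2 Y}\right)^{2}$ ($z{\left(Y,V \right)} = \left(\left(3 - Y\right) + \frac{V + \left(-8 + V\right)}{Y + Y}\right)^{2} = \left(\left(3 - Y\right) + \frac{-8 + 2 V}{2 Y}\right)^{2} = \left(3 - Y + \frac{-8 + 2 V}{2 Y}\right)^{2}$)
$F{\left(-7 \right)} + z{\left(-6,b \right)} 64 = -7 + \frac{\left(4 - 9 - 6 \left(-3 - 6\right)\right)^{2}}{36} \cdot 64 = -7 + \frac{\left(4 - 9 - -54\right)^{2}}{36} \cdot 64 = -7 + \frac{\left(4 - 9 + 54\right)^{2}}{36} \cdot 64 = -7 + \frac{49^{2}}{36} \cdot 64 = -7 + \frac{1}{36} \cdot 2401 \cdot 64 = -7 + \frac{2401}{36} \cdot 64 = -7 + \frac{38416}{9} = \frac{38353}{9}$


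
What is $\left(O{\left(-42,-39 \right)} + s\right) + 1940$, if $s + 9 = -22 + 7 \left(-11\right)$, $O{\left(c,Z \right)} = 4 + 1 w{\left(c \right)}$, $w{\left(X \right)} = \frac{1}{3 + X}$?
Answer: $\frac{71603}{39} \approx 1836.0$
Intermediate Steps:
$O{\left(c,Z \right)} = 4 + \frac{1}{3 + c}$ ($O{\left(c,Z \right)} = 4 + 1 \frac{1}{3 + c} = 4 + \frac{1}{3 + c}$)
$s = -108$ ($s = -9 + \left(-22 + 7 \left(-11\right)\right) = -9 - 99 = -108$)
$\left(O{\left(-42,-39 \right)} + s\right) + 1940 = \left(\frac{13 + 4 \left(-42\right)}{3 - 42} - 108\right) + 1940 = \left(\frac{13 - 168}{-39} - 108\right) + 1940 = \left(\left(- \frac{1}{39}\right) \left(-155\right) - 108\right) + 1940 = \left(\frac{155}{39} - 108\right) + 1940 = - \frac{4057}{39} + 1940 = \frac{71603}{39}$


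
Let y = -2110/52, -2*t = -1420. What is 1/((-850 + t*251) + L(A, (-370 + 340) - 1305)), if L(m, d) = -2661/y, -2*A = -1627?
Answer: 1055/187183986 ≈ 5.6362e-6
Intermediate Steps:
A = 1627/2 (A = -½*(-1627) = 1627/2 ≈ 813.50)
t = 710 (t = -½*(-1420) = 710)
y = -1055/26 (y = -2110*1/52 = -1055/26 ≈ -40.577)
L(m, d) = 69186/1055 (L(m, d) = -2661/(-1055/26) = -2661*(-26/1055) = 69186/1055)
1/((-850 + t*251) + L(A, (-370 + 340) - 1305)) = 1/((-850 + 710*251) + 69186/1055) = 1/((-850 + 178210) + 69186/1055) = 1/(177360 + 69186/1055) = 1/(187183986/1055) = 1055/187183986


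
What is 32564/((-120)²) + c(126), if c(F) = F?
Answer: 461741/3600 ≈ 128.26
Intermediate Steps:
32564/((-120)²) + c(126) = 32564/((-120)²) + 126 = 32564/14400 + 126 = 32564*(1/14400) + 126 = 8141/3600 + 126 = 461741/3600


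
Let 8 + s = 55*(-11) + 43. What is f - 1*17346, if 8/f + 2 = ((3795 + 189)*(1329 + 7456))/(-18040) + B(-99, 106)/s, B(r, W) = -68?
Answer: -2164891860198/124806373 ≈ -17346.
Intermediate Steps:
s = -570 (s = -8 + (55*(-11) + 43) = -8 + (-605 + 43) = -8 - 562 = -570)
f = -514140/124806373 (f = 8/(-2 + (((3795 + 189)*(1329 + 7456))/(-18040) - 68/(-570))) = 8/(-2 + ((3984*8785)*(-1/18040) - 68*(-1/570))) = 8/(-2 + (34999440*(-1/18040) + 34/285)) = 8/(-2 + (-874986/451 + 34/285)) = 8/(-2 - 249355676/128535) = 8/(-249612746/128535) = 8*(-128535/249612746) = -514140/124806373 ≈ -0.0041195)
f - 1*17346 = -514140/124806373 - 1*17346 = -514140/124806373 - 17346 = -2164891860198/124806373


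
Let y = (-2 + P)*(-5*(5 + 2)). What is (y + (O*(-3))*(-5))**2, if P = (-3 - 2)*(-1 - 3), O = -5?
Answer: 497025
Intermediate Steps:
P = 20 (P = -5*(-4) = 20)
y = -630 (y = (-2 + 20)*(-5*(5 + 2)) = 18*(-5*7) = 18*(-35) = -630)
(y + (O*(-3))*(-5))**2 = (-630 - 5*(-3)*(-5))**2 = (-630 + 15*(-5))**2 = (-630 - 75)**2 = (-705)**2 = 497025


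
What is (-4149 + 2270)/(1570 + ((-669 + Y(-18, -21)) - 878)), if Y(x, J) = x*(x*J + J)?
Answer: 1879/6403 ≈ 0.29346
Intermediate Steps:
Y(x, J) = x*(J + J*x) (Y(x, J) = x*(J*x + J) = x*(J + J*x))
(-4149 + 2270)/(1570 + ((-669 + Y(-18, -21)) - 878)) = (-4149 + 2270)/(1570 + ((-669 - 21*(-18)*(1 - 18)) - 878)) = -1879/(1570 + ((-669 - 21*(-18)*(-17)) - 878)) = -1879/(1570 + ((-669 - 6426) - 878)) = -1879/(1570 + (-7095 - 878)) = -1879/(1570 - 7973) = -1879/(-6403) = -1879*(-1/6403) = 1879/6403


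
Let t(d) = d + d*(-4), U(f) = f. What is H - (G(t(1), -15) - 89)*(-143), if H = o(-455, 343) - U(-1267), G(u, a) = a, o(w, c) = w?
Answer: -14060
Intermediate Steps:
t(d) = -3*d (t(d) = d - 4*d = -3*d)
H = 812 (H = -455 - 1*(-1267) = -455 + 1267 = 812)
H - (G(t(1), -15) - 89)*(-143) = 812 - (-15 - 89)*(-143) = 812 - (-104)*(-143) = 812 - 1*14872 = 812 - 14872 = -14060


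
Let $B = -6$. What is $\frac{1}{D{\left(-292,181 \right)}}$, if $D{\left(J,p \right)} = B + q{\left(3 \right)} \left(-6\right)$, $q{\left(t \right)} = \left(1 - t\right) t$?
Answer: $\frac{1}{30} \approx 0.033333$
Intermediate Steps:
$q{\left(t \right)} = t \left(1 - t\right)$
$D{\left(J,p \right)} = 30$ ($D{\left(J,p \right)} = -6 + 3 \left(1 - 3\right) \left(-6\right) = -6 + 3 \left(-2\right) \left(-6\right) = -6 - -36 = -6 + 36 = 30$)
$\frac{1}{D{\left(-292,181 \right)}} = \frac{1}{30}$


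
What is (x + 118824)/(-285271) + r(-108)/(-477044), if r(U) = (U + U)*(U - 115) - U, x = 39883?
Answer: -22370491226/34021704731 ≈ -0.65754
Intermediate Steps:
r(U) = -U + 2*U*(-115 + U) (r(U) = (2*U)*(-115 + U) - U = 2*U*(-115 + U) - U = -U + 2*U*(-115 + U))
(x + 118824)/(-285271) + r(-108)/(-477044) = (39883 + 118824)/(-285271) - 108*(-231 + 2*(-108))/(-477044) = 158707*(-1/285271) - 108*(-231 - 216)*(-1/477044) = -158707/285271 - 108*(-447)*(-1/477044) = -158707/285271 + 48276*(-1/477044) = -158707/285271 - 12069/119261 = -22370491226/34021704731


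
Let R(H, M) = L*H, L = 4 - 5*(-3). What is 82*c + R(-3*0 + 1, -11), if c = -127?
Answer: -10395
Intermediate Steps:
L = 19 (L = 4 + 15 = 19)
R(H, M) = 19*H
82*c + R(-3*0 + 1, -11) = 82*(-127) + 19*(-3*0 + 1) = -10414 + 19*(0 + 1) = -10414 + 19*1 = -10414 + 19 = -10395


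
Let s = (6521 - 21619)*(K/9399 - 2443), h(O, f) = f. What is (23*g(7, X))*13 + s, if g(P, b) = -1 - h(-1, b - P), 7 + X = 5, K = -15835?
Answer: 346938166424/9399 ≈ 3.6912e+7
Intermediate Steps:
X = -2 (X = -7 + 5 = -2)
g(P, b) = -1 + P - b (g(P, b) = -1 - (b - P) = -1 + (P - b) = -1 + P - b)
s = 346915684016/9399 (s = (6521 - 21619)*(-15835/9399 - 2443) = -15098*(-15835*1/9399 - 2443) = -15098*(-15835/9399 - 2443) = -15098*(-22977592/9399) = 346915684016/9399 ≈ 3.6910e+7)
(23*g(7, X))*13 + s = (23*(-1 + 7 - 1*(-2)))*13 + 346915684016/9399 = (23*(-1 + 7 + 2))*13 + 346915684016/9399 = (23*8)*13 + 346915684016/9399 = 184*13 + 346915684016/9399 = 2392 + 346915684016/9399 = 346938166424/9399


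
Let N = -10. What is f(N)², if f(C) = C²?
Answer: 10000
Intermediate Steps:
f(N)² = ((-10)²)² = 100² = 10000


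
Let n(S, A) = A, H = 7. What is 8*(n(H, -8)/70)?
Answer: -32/35 ≈ -0.91429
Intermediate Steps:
8*(n(H, -8)/70) = 8*(-8/70) = 8*(-8*1/70) = 8*(-4/35) = -32/35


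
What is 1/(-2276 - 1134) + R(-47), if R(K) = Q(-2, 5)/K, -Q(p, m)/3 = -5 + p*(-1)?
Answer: -30737/160270 ≈ -0.19178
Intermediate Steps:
Q(p, m) = 15 + 3*p (Q(p, m) = -3*(-5 + p*(-1)) = -3*(-5 - p) = 15 + 3*p)
R(K) = 9/K (R(K) = (15 + 3*(-2))/K = (15 - 6)/K = 9/K)
1/(-2276 - 1134) + R(-47) = 1/(-2276 - 1134) + 9/(-47) = 1/(-3410) + 9*(-1/47) = -1/3410 - 9/47 = -30737/160270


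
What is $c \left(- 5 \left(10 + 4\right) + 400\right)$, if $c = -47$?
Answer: $-15510$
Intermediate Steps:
$c \left(- 5 \left(10 + 4\right) + 400\right) = - 47 \left(- 5 \left(10 + 4\right) + 400\right) = - 47 \left(\left(-5\right) 14 + 400\right) = - 47 \left(-70 + 400\right) = \left(-47\right) 330 = -15510$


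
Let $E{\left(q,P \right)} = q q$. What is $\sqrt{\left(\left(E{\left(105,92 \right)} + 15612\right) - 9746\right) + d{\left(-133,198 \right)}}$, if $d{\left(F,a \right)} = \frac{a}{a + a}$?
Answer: $\frac{\sqrt{67566}}{2} \approx 129.97$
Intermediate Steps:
$d{\left(F,a \right)} = \frac{1}{2}$ ($d{\left(F,a \right)} = \frac{a}{2 a} = \frac{1}{2 a} a = \frac{1}{2}$)
$E{\left(q,P \right)} = q^{2}$
$\sqrt{\left(\left(E{\left(105,92 \right)} + 15612\right) - 9746\right) + d{\left(-133,198 \right)}} = \sqrt{\left(\left(105^{2} + 15612\right) - 9746\right) + \frac{1}{2}} = \sqrt{\left(\left(11025 + 15612\right) - 9746\right) + \frac{1}{2}} = \sqrt{\left(26637 - 9746\right) + \frac{1}{2}} = \sqrt{16891 + \frac{1}{2}} = \sqrt{\frac{33783}{2}} = \frac{\sqrt{67566}}{2}$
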